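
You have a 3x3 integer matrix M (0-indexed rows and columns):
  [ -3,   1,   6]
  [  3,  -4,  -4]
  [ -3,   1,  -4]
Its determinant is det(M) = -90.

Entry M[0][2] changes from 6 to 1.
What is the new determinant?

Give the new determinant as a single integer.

Answer: -45

Derivation:
det is linear in row 0: changing M[0][2] by delta changes det by delta * cofactor(0,2).
Cofactor C_02 = (-1)^(0+2) * minor(0,2) = -9
Entry delta = 1 - 6 = -5
Det delta = -5 * -9 = 45
New det = -90 + 45 = -45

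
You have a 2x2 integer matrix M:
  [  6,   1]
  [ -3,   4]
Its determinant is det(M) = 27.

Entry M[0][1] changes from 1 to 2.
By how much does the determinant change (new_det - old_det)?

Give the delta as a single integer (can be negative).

Answer: 3

Derivation:
Cofactor C_01 = 3
Entry delta = 2 - 1 = 1
Det delta = entry_delta * cofactor = 1 * 3 = 3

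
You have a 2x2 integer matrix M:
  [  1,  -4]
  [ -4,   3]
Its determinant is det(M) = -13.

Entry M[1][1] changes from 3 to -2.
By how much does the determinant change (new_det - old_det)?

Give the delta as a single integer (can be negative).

Answer: -5

Derivation:
Cofactor C_11 = 1
Entry delta = -2 - 3 = -5
Det delta = entry_delta * cofactor = -5 * 1 = -5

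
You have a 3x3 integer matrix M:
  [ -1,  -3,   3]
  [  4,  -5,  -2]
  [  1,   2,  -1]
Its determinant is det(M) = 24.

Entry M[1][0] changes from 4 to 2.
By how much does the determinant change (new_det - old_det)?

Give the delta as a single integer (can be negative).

Answer: -6

Derivation:
Cofactor C_10 = 3
Entry delta = 2 - 4 = -2
Det delta = entry_delta * cofactor = -2 * 3 = -6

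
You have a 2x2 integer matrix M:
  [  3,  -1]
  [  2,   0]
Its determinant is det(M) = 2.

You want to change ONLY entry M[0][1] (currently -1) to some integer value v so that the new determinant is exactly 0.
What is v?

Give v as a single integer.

det is linear in entry M[0][1]: det = old_det + (v - -1) * C_01
Cofactor C_01 = -2
Want det = 0: 2 + (v - -1) * -2 = 0
  (v - -1) = -2 / -2 = 1
  v = -1 + (1) = 0

Answer: 0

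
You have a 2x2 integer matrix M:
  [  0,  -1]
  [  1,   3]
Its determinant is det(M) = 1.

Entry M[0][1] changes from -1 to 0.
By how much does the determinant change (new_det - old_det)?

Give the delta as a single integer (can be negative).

Answer: -1

Derivation:
Cofactor C_01 = -1
Entry delta = 0 - -1 = 1
Det delta = entry_delta * cofactor = 1 * -1 = -1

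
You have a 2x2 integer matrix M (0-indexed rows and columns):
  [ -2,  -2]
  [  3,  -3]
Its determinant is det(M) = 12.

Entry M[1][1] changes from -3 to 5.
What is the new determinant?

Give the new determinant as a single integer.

Answer: -4

Derivation:
det is linear in row 1: changing M[1][1] by delta changes det by delta * cofactor(1,1).
Cofactor C_11 = (-1)^(1+1) * minor(1,1) = -2
Entry delta = 5 - -3 = 8
Det delta = 8 * -2 = -16
New det = 12 + -16 = -4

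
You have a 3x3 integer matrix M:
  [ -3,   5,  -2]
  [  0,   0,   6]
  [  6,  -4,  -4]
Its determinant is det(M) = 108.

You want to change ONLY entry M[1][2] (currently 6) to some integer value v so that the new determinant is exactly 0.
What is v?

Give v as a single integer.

Answer: 0

Derivation:
det is linear in entry M[1][2]: det = old_det + (v - 6) * C_12
Cofactor C_12 = 18
Want det = 0: 108 + (v - 6) * 18 = 0
  (v - 6) = -108 / 18 = -6
  v = 6 + (-6) = 0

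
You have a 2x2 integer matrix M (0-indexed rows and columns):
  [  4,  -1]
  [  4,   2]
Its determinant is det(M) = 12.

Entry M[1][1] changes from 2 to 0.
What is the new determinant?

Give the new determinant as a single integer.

det is linear in row 1: changing M[1][1] by delta changes det by delta * cofactor(1,1).
Cofactor C_11 = (-1)^(1+1) * minor(1,1) = 4
Entry delta = 0 - 2 = -2
Det delta = -2 * 4 = -8
New det = 12 + -8 = 4

Answer: 4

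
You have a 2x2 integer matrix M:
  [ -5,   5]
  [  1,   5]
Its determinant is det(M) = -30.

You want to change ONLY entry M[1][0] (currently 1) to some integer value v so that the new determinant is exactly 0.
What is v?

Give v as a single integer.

Answer: -5

Derivation:
det is linear in entry M[1][0]: det = old_det + (v - 1) * C_10
Cofactor C_10 = -5
Want det = 0: -30 + (v - 1) * -5 = 0
  (v - 1) = 30 / -5 = -6
  v = 1 + (-6) = -5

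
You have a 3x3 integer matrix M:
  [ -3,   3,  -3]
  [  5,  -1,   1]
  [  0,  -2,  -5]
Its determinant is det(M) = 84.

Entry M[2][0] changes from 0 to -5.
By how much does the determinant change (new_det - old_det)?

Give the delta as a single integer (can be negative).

Answer: 0

Derivation:
Cofactor C_20 = 0
Entry delta = -5 - 0 = -5
Det delta = entry_delta * cofactor = -5 * 0 = 0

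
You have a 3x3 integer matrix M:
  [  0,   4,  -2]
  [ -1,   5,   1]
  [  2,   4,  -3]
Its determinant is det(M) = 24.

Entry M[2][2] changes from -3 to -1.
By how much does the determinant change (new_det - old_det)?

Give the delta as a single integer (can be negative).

Cofactor C_22 = 4
Entry delta = -1 - -3 = 2
Det delta = entry_delta * cofactor = 2 * 4 = 8

Answer: 8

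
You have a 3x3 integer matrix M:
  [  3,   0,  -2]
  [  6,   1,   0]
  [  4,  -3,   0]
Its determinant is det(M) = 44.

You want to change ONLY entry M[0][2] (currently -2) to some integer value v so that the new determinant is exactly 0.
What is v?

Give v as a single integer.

Answer: 0

Derivation:
det is linear in entry M[0][2]: det = old_det + (v - -2) * C_02
Cofactor C_02 = -22
Want det = 0: 44 + (v - -2) * -22 = 0
  (v - -2) = -44 / -22 = 2
  v = -2 + (2) = 0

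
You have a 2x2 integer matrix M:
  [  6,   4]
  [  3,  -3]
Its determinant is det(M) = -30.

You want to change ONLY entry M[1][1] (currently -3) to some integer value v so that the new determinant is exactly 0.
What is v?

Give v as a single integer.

det is linear in entry M[1][1]: det = old_det + (v - -3) * C_11
Cofactor C_11 = 6
Want det = 0: -30 + (v - -3) * 6 = 0
  (v - -3) = 30 / 6 = 5
  v = -3 + (5) = 2

Answer: 2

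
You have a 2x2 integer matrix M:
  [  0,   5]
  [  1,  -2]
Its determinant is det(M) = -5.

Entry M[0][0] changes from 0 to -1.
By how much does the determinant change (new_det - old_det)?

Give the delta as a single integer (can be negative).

Answer: 2

Derivation:
Cofactor C_00 = -2
Entry delta = -1 - 0 = -1
Det delta = entry_delta * cofactor = -1 * -2 = 2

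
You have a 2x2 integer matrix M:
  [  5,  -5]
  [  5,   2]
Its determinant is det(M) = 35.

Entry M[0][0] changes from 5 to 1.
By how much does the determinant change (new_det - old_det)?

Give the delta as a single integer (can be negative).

Cofactor C_00 = 2
Entry delta = 1 - 5 = -4
Det delta = entry_delta * cofactor = -4 * 2 = -8

Answer: -8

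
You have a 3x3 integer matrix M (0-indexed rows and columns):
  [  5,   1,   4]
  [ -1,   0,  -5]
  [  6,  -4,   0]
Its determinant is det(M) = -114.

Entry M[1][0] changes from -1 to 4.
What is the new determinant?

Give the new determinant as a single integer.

Answer: -194

Derivation:
det is linear in row 1: changing M[1][0] by delta changes det by delta * cofactor(1,0).
Cofactor C_10 = (-1)^(1+0) * minor(1,0) = -16
Entry delta = 4 - -1 = 5
Det delta = 5 * -16 = -80
New det = -114 + -80 = -194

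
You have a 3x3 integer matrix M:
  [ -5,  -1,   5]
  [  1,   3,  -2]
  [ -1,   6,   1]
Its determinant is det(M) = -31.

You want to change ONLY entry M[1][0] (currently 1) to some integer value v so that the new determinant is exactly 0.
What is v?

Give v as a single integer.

Answer: 2

Derivation:
det is linear in entry M[1][0]: det = old_det + (v - 1) * C_10
Cofactor C_10 = 31
Want det = 0: -31 + (v - 1) * 31 = 0
  (v - 1) = 31 / 31 = 1
  v = 1 + (1) = 2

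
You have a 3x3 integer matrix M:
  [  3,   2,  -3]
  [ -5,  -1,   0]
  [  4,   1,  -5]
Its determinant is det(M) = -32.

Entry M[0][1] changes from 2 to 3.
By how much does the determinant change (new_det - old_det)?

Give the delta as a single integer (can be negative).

Cofactor C_01 = -25
Entry delta = 3 - 2 = 1
Det delta = entry_delta * cofactor = 1 * -25 = -25

Answer: -25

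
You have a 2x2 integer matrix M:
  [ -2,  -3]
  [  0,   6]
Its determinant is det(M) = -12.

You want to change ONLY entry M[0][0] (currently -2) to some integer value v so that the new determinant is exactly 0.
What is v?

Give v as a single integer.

det is linear in entry M[0][0]: det = old_det + (v - -2) * C_00
Cofactor C_00 = 6
Want det = 0: -12 + (v - -2) * 6 = 0
  (v - -2) = 12 / 6 = 2
  v = -2 + (2) = 0

Answer: 0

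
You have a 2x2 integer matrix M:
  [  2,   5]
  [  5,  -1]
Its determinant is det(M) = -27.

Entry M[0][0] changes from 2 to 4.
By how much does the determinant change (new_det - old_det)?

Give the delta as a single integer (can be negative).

Cofactor C_00 = -1
Entry delta = 4 - 2 = 2
Det delta = entry_delta * cofactor = 2 * -1 = -2

Answer: -2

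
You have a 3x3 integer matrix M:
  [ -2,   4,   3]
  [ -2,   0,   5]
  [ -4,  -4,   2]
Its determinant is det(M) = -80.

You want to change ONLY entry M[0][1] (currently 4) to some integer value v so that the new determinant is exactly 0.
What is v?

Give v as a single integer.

det is linear in entry M[0][1]: det = old_det + (v - 4) * C_01
Cofactor C_01 = -16
Want det = 0: -80 + (v - 4) * -16 = 0
  (v - 4) = 80 / -16 = -5
  v = 4 + (-5) = -1

Answer: -1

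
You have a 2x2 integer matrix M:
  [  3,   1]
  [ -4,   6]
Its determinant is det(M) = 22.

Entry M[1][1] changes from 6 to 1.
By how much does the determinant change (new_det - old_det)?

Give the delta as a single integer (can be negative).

Cofactor C_11 = 3
Entry delta = 1 - 6 = -5
Det delta = entry_delta * cofactor = -5 * 3 = -15

Answer: -15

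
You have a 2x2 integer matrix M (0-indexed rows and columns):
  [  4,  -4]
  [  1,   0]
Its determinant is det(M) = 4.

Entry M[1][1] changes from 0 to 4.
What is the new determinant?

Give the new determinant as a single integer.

Answer: 20

Derivation:
det is linear in row 1: changing M[1][1] by delta changes det by delta * cofactor(1,1).
Cofactor C_11 = (-1)^(1+1) * minor(1,1) = 4
Entry delta = 4 - 0 = 4
Det delta = 4 * 4 = 16
New det = 4 + 16 = 20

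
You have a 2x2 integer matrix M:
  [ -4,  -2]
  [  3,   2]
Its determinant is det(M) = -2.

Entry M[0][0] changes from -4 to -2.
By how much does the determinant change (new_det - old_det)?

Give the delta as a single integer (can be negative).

Cofactor C_00 = 2
Entry delta = -2 - -4 = 2
Det delta = entry_delta * cofactor = 2 * 2 = 4

Answer: 4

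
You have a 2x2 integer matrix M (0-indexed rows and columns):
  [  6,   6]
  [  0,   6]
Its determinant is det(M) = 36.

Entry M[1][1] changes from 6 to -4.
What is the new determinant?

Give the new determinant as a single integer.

Answer: -24

Derivation:
det is linear in row 1: changing M[1][1] by delta changes det by delta * cofactor(1,1).
Cofactor C_11 = (-1)^(1+1) * minor(1,1) = 6
Entry delta = -4 - 6 = -10
Det delta = -10 * 6 = -60
New det = 36 + -60 = -24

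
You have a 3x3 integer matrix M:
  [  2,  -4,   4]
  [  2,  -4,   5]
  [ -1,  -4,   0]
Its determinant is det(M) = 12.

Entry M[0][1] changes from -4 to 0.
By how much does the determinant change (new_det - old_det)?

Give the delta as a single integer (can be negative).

Cofactor C_01 = -5
Entry delta = 0 - -4 = 4
Det delta = entry_delta * cofactor = 4 * -5 = -20

Answer: -20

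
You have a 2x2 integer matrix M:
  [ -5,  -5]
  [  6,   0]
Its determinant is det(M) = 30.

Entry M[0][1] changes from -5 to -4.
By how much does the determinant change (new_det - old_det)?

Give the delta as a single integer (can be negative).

Cofactor C_01 = -6
Entry delta = -4 - -5 = 1
Det delta = entry_delta * cofactor = 1 * -6 = -6

Answer: -6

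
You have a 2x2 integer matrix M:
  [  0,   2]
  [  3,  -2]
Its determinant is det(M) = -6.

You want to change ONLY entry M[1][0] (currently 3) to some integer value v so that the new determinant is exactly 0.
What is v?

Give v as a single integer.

det is linear in entry M[1][0]: det = old_det + (v - 3) * C_10
Cofactor C_10 = -2
Want det = 0: -6 + (v - 3) * -2 = 0
  (v - 3) = 6 / -2 = -3
  v = 3 + (-3) = 0

Answer: 0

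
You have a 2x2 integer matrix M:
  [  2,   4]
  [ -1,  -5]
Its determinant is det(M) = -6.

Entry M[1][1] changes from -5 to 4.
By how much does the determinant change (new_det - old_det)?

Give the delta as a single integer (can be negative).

Cofactor C_11 = 2
Entry delta = 4 - -5 = 9
Det delta = entry_delta * cofactor = 9 * 2 = 18

Answer: 18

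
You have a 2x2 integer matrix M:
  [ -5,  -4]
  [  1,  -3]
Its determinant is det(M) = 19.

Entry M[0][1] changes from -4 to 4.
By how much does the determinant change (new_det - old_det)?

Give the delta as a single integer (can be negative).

Cofactor C_01 = -1
Entry delta = 4 - -4 = 8
Det delta = entry_delta * cofactor = 8 * -1 = -8

Answer: -8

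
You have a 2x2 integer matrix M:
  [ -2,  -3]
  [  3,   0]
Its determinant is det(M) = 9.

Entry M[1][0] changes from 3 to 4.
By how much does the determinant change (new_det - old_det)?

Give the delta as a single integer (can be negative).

Answer: 3

Derivation:
Cofactor C_10 = 3
Entry delta = 4 - 3 = 1
Det delta = entry_delta * cofactor = 1 * 3 = 3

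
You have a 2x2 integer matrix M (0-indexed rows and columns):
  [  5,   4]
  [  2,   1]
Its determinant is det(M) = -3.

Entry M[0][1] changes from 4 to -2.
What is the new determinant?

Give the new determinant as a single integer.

Answer: 9

Derivation:
det is linear in row 0: changing M[0][1] by delta changes det by delta * cofactor(0,1).
Cofactor C_01 = (-1)^(0+1) * minor(0,1) = -2
Entry delta = -2 - 4 = -6
Det delta = -6 * -2 = 12
New det = -3 + 12 = 9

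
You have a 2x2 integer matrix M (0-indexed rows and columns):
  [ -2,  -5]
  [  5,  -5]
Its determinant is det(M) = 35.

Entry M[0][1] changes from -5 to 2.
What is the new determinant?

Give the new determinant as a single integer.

Answer: 0

Derivation:
det is linear in row 0: changing M[0][1] by delta changes det by delta * cofactor(0,1).
Cofactor C_01 = (-1)^(0+1) * minor(0,1) = -5
Entry delta = 2 - -5 = 7
Det delta = 7 * -5 = -35
New det = 35 + -35 = 0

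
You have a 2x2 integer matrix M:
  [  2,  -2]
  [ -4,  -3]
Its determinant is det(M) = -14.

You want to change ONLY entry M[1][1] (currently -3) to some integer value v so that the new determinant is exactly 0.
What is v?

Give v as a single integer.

det is linear in entry M[1][1]: det = old_det + (v - -3) * C_11
Cofactor C_11 = 2
Want det = 0: -14 + (v - -3) * 2 = 0
  (v - -3) = 14 / 2 = 7
  v = -3 + (7) = 4

Answer: 4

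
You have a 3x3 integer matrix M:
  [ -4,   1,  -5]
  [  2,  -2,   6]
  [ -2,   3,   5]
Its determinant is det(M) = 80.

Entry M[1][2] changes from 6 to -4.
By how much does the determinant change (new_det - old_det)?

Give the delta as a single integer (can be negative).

Answer: -100

Derivation:
Cofactor C_12 = 10
Entry delta = -4 - 6 = -10
Det delta = entry_delta * cofactor = -10 * 10 = -100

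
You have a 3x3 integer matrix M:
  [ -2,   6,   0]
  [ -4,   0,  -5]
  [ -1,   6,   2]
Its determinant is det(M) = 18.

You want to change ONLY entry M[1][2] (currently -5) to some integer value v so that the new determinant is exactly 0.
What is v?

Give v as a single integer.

det is linear in entry M[1][2]: det = old_det + (v - -5) * C_12
Cofactor C_12 = 6
Want det = 0: 18 + (v - -5) * 6 = 0
  (v - -5) = -18 / 6 = -3
  v = -5 + (-3) = -8

Answer: -8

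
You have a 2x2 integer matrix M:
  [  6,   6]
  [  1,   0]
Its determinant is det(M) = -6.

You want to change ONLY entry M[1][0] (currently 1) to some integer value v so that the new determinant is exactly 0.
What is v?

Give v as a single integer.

Answer: 0

Derivation:
det is linear in entry M[1][0]: det = old_det + (v - 1) * C_10
Cofactor C_10 = -6
Want det = 0: -6 + (v - 1) * -6 = 0
  (v - 1) = 6 / -6 = -1
  v = 1 + (-1) = 0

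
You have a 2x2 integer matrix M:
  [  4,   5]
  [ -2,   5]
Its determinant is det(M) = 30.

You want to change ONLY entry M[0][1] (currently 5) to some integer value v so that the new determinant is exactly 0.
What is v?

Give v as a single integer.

det is linear in entry M[0][1]: det = old_det + (v - 5) * C_01
Cofactor C_01 = 2
Want det = 0: 30 + (v - 5) * 2 = 0
  (v - 5) = -30 / 2 = -15
  v = 5 + (-15) = -10

Answer: -10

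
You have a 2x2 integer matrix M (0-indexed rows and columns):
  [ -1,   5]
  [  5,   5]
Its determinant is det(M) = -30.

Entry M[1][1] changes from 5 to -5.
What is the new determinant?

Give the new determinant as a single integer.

det is linear in row 1: changing M[1][1] by delta changes det by delta * cofactor(1,1).
Cofactor C_11 = (-1)^(1+1) * minor(1,1) = -1
Entry delta = -5 - 5 = -10
Det delta = -10 * -1 = 10
New det = -30 + 10 = -20

Answer: -20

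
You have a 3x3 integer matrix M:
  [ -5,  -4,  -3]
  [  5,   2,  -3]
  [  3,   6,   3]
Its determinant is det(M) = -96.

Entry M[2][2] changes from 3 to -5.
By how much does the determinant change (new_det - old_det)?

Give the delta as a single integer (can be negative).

Answer: -80

Derivation:
Cofactor C_22 = 10
Entry delta = -5 - 3 = -8
Det delta = entry_delta * cofactor = -8 * 10 = -80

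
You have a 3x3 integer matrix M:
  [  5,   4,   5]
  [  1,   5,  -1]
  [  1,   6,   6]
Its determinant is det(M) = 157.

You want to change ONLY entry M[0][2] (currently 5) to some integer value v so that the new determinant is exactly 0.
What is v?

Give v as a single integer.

Answer: -152

Derivation:
det is linear in entry M[0][2]: det = old_det + (v - 5) * C_02
Cofactor C_02 = 1
Want det = 0: 157 + (v - 5) * 1 = 0
  (v - 5) = -157 / 1 = -157
  v = 5 + (-157) = -152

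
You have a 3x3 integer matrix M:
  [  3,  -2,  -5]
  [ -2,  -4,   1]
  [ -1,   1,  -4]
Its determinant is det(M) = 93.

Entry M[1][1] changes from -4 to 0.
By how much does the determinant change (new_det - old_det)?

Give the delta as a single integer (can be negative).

Cofactor C_11 = -17
Entry delta = 0 - -4 = 4
Det delta = entry_delta * cofactor = 4 * -17 = -68

Answer: -68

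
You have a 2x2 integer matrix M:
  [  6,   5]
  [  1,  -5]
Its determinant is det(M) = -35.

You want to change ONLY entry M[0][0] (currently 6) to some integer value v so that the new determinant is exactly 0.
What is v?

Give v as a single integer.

det is linear in entry M[0][0]: det = old_det + (v - 6) * C_00
Cofactor C_00 = -5
Want det = 0: -35 + (v - 6) * -5 = 0
  (v - 6) = 35 / -5 = -7
  v = 6 + (-7) = -1

Answer: -1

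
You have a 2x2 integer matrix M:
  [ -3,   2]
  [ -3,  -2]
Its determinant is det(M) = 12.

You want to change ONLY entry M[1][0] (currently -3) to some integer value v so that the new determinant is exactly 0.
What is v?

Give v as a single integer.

det is linear in entry M[1][0]: det = old_det + (v - -3) * C_10
Cofactor C_10 = -2
Want det = 0: 12 + (v - -3) * -2 = 0
  (v - -3) = -12 / -2 = 6
  v = -3 + (6) = 3

Answer: 3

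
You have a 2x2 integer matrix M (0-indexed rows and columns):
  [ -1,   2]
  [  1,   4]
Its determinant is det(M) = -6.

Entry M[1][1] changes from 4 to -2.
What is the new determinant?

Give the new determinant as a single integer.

Answer: 0

Derivation:
det is linear in row 1: changing M[1][1] by delta changes det by delta * cofactor(1,1).
Cofactor C_11 = (-1)^(1+1) * minor(1,1) = -1
Entry delta = -2 - 4 = -6
Det delta = -6 * -1 = 6
New det = -6 + 6 = 0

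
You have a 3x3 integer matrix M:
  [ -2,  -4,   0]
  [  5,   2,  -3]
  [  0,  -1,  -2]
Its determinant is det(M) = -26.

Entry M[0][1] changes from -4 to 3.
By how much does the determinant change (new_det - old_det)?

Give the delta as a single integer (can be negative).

Answer: 70

Derivation:
Cofactor C_01 = 10
Entry delta = 3 - -4 = 7
Det delta = entry_delta * cofactor = 7 * 10 = 70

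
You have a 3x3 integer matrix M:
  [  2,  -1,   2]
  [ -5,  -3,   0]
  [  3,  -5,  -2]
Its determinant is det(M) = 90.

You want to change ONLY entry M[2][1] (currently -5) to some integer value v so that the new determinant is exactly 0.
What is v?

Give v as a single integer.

det is linear in entry M[2][1]: det = old_det + (v - -5) * C_21
Cofactor C_21 = -10
Want det = 0: 90 + (v - -5) * -10 = 0
  (v - -5) = -90 / -10 = 9
  v = -5 + (9) = 4

Answer: 4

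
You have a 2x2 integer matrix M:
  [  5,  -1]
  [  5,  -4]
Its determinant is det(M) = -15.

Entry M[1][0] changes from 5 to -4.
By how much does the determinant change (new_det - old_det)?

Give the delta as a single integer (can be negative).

Cofactor C_10 = 1
Entry delta = -4 - 5 = -9
Det delta = entry_delta * cofactor = -9 * 1 = -9

Answer: -9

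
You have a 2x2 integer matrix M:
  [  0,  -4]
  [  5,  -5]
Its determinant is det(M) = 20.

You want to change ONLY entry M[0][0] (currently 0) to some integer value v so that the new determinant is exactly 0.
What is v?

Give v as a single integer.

Answer: 4

Derivation:
det is linear in entry M[0][0]: det = old_det + (v - 0) * C_00
Cofactor C_00 = -5
Want det = 0: 20 + (v - 0) * -5 = 0
  (v - 0) = -20 / -5 = 4
  v = 0 + (4) = 4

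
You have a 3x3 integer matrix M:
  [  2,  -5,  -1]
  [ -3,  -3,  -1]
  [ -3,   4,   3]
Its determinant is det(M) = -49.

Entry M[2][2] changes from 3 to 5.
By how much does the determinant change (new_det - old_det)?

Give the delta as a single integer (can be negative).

Answer: -42

Derivation:
Cofactor C_22 = -21
Entry delta = 5 - 3 = 2
Det delta = entry_delta * cofactor = 2 * -21 = -42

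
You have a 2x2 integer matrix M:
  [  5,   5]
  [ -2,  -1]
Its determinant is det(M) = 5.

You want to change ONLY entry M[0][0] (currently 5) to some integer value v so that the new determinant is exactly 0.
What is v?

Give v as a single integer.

det is linear in entry M[0][0]: det = old_det + (v - 5) * C_00
Cofactor C_00 = -1
Want det = 0: 5 + (v - 5) * -1 = 0
  (v - 5) = -5 / -1 = 5
  v = 5 + (5) = 10

Answer: 10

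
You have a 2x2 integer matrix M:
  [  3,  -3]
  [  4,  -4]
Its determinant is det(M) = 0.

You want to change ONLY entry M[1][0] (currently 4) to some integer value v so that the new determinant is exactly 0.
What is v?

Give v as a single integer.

Answer: 4

Derivation:
det is linear in entry M[1][0]: det = old_det + (v - 4) * C_10
Cofactor C_10 = 3
Want det = 0: 0 + (v - 4) * 3 = 0
  (v - 4) = 0 / 3 = 0
  v = 4 + (0) = 4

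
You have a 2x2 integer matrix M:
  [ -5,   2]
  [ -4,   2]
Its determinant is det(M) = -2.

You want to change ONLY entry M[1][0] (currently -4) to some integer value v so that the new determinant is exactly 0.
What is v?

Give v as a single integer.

Answer: -5

Derivation:
det is linear in entry M[1][0]: det = old_det + (v - -4) * C_10
Cofactor C_10 = -2
Want det = 0: -2 + (v - -4) * -2 = 0
  (v - -4) = 2 / -2 = -1
  v = -4 + (-1) = -5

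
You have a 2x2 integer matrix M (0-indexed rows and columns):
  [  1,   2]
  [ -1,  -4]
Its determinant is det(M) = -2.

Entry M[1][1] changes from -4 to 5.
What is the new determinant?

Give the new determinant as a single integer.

Answer: 7

Derivation:
det is linear in row 1: changing M[1][1] by delta changes det by delta * cofactor(1,1).
Cofactor C_11 = (-1)^(1+1) * minor(1,1) = 1
Entry delta = 5 - -4 = 9
Det delta = 9 * 1 = 9
New det = -2 + 9 = 7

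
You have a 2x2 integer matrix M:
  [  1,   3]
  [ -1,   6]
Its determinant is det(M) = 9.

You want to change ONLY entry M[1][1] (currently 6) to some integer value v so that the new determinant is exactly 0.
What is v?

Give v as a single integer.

Answer: -3

Derivation:
det is linear in entry M[1][1]: det = old_det + (v - 6) * C_11
Cofactor C_11 = 1
Want det = 0: 9 + (v - 6) * 1 = 0
  (v - 6) = -9 / 1 = -9
  v = 6 + (-9) = -3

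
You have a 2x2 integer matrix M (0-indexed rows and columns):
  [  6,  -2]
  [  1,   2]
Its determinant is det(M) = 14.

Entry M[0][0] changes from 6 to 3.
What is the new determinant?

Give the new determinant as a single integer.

Answer: 8

Derivation:
det is linear in row 0: changing M[0][0] by delta changes det by delta * cofactor(0,0).
Cofactor C_00 = (-1)^(0+0) * minor(0,0) = 2
Entry delta = 3 - 6 = -3
Det delta = -3 * 2 = -6
New det = 14 + -6 = 8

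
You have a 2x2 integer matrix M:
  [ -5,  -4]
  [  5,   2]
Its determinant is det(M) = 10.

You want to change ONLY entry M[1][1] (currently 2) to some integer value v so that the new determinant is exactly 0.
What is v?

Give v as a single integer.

det is linear in entry M[1][1]: det = old_det + (v - 2) * C_11
Cofactor C_11 = -5
Want det = 0: 10 + (v - 2) * -5 = 0
  (v - 2) = -10 / -5 = 2
  v = 2 + (2) = 4

Answer: 4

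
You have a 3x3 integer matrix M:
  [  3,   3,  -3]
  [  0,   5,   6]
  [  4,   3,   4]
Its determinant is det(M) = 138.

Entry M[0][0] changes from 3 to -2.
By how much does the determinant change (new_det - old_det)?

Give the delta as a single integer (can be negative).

Cofactor C_00 = 2
Entry delta = -2 - 3 = -5
Det delta = entry_delta * cofactor = -5 * 2 = -10

Answer: -10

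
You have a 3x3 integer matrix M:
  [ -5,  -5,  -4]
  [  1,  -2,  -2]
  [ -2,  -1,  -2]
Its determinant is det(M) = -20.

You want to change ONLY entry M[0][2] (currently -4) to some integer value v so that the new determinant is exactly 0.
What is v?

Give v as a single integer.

Answer: -8

Derivation:
det is linear in entry M[0][2]: det = old_det + (v - -4) * C_02
Cofactor C_02 = -5
Want det = 0: -20 + (v - -4) * -5 = 0
  (v - -4) = 20 / -5 = -4
  v = -4 + (-4) = -8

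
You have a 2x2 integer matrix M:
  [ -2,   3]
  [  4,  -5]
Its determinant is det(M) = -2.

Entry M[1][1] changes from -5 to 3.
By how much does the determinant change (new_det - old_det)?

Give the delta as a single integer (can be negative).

Cofactor C_11 = -2
Entry delta = 3 - -5 = 8
Det delta = entry_delta * cofactor = 8 * -2 = -16

Answer: -16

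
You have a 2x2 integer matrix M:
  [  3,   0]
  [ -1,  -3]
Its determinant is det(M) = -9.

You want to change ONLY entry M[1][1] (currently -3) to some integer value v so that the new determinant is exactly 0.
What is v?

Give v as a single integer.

det is linear in entry M[1][1]: det = old_det + (v - -3) * C_11
Cofactor C_11 = 3
Want det = 0: -9 + (v - -3) * 3 = 0
  (v - -3) = 9 / 3 = 3
  v = -3 + (3) = 0

Answer: 0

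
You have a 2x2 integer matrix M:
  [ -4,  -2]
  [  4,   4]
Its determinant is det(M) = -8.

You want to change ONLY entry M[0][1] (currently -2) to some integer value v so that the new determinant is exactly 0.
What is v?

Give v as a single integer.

Answer: -4

Derivation:
det is linear in entry M[0][1]: det = old_det + (v - -2) * C_01
Cofactor C_01 = -4
Want det = 0: -8 + (v - -2) * -4 = 0
  (v - -2) = 8 / -4 = -2
  v = -2 + (-2) = -4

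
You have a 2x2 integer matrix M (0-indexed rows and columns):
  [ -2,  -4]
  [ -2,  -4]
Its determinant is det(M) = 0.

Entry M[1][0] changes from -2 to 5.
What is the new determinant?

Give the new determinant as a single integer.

det is linear in row 1: changing M[1][0] by delta changes det by delta * cofactor(1,0).
Cofactor C_10 = (-1)^(1+0) * minor(1,0) = 4
Entry delta = 5 - -2 = 7
Det delta = 7 * 4 = 28
New det = 0 + 28 = 28

Answer: 28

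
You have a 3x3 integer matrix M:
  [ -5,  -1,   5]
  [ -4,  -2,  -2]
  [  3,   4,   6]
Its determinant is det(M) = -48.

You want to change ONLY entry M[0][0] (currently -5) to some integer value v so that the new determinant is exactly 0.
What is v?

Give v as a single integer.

Answer: -17

Derivation:
det is linear in entry M[0][0]: det = old_det + (v - -5) * C_00
Cofactor C_00 = -4
Want det = 0: -48 + (v - -5) * -4 = 0
  (v - -5) = 48 / -4 = -12
  v = -5 + (-12) = -17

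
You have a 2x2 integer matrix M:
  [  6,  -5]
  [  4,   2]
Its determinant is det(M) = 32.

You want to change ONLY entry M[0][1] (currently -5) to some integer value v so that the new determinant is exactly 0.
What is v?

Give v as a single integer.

Answer: 3

Derivation:
det is linear in entry M[0][1]: det = old_det + (v - -5) * C_01
Cofactor C_01 = -4
Want det = 0: 32 + (v - -5) * -4 = 0
  (v - -5) = -32 / -4 = 8
  v = -5 + (8) = 3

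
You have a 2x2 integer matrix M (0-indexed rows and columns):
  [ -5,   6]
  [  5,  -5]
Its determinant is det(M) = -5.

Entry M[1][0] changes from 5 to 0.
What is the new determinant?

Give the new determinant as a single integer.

Answer: 25

Derivation:
det is linear in row 1: changing M[1][0] by delta changes det by delta * cofactor(1,0).
Cofactor C_10 = (-1)^(1+0) * minor(1,0) = -6
Entry delta = 0 - 5 = -5
Det delta = -5 * -6 = 30
New det = -5 + 30 = 25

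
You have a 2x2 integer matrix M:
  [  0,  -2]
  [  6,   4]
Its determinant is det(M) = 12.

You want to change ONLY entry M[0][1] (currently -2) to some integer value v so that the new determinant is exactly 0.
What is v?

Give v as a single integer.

Answer: 0

Derivation:
det is linear in entry M[0][1]: det = old_det + (v - -2) * C_01
Cofactor C_01 = -6
Want det = 0: 12 + (v - -2) * -6 = 0
  (v - -2) = -12 / -6 = 2
  v = -2 + (2) = 0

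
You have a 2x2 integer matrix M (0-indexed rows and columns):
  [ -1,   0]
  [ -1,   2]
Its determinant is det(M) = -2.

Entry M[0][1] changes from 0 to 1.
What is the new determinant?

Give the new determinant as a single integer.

Answer: -1

Derivation:
det is linear in row 0: changing M[0][1] by delta changes det by delta * cofactor(0,1).
Cofactor C_01 = (-1)^(0+1) * minor(0,1) = 1
Entry delta = 1 - 0 = 1
Det delta = 1 * 1 = 1
New det = -2 + 1 = -1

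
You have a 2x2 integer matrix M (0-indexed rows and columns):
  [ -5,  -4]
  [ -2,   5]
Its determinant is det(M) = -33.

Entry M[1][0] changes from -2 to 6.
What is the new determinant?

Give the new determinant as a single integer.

det is linear in row 1: changing M[1][0] by delta changes det by delta * cofactor(1,0).
Cofactor C_10 = (-1)^(1+0) * minor(1,0) = 4
Entry delta = 6 - -2 = 8
Det delta = 8 * 4 = 32
New det = -33 + 32 = -1

Answer: -1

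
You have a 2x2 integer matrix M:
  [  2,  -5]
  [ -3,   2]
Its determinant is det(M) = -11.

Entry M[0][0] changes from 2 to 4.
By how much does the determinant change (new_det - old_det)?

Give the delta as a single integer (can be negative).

Cofactor C_00 = 2
Entry delta = 4 - 2 = 2
Det delta = entry_delta * cofactor = 2 * 2 = 4

Answer: 4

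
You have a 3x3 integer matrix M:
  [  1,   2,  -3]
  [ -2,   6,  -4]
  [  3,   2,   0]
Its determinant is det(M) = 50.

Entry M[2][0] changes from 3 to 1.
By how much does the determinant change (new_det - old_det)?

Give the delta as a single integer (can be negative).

Cofactor C_20 = 10
Entry delta = 1 - 3 = -2
Det delta = entry_delta * cofactor = -2 * 10 = -20

Answer: -20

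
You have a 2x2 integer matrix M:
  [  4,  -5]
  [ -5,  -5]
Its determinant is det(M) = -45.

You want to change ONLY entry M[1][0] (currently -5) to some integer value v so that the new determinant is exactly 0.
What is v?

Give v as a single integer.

Answer: 4

Derivation:
det is linear in entry M[1][0]: det = old_det + (v - -5) * C_10
Cofactor C_10 = 5
Want det = 0: -45 + (v - -5) * 5 = 0
  (v - -5) = 45 / 5 = 9
  v = -5 + (9) = 4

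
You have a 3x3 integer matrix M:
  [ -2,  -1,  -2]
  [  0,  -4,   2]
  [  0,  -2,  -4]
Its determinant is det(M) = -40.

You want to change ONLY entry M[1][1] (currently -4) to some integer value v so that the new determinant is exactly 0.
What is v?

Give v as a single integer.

Answer: 1

Derivation:
det is linear in entry M[1][1]: det = old_det + (v - -4) * C_11
Cofactor C_11 = 8
Want det = 0: -40 + (v - -4) * 8 = 0
  (v - -4) = 40 / 8 = 5
  v = -4 + (5) = 1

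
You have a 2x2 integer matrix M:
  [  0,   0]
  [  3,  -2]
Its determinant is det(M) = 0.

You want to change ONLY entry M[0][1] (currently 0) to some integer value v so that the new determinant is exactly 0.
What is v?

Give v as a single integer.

det is linear in entry M[0][1]: det = old_det + (v - 0) * C_01
Cofactor C_01 = -3
Want det = 0: 0 + (v - 0) * -3 = 0
  (v - 0) = 0 / -3 = 0
  v = 0 + (0) = 0

Answer: 0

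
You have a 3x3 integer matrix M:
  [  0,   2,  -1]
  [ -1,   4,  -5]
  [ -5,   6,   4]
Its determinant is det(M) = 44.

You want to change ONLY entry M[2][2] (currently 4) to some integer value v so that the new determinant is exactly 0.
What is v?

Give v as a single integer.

det is linear in entry M[2][2]: det = old_det + (v - 4) * C_22
Cofactor C_22 = 2
Want det = 0: 44 + (v - 4) * 2 = 0
  (v - 4) = -44 / 2 = -22
  v = 4 + (-22) = -18

Answer: -18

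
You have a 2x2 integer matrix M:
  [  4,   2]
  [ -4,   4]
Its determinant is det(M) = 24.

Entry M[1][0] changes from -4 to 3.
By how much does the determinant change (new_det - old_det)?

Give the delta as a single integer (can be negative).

Answer: -14

Derivation:
Cofactor C_10 = -2
Entry delta = 3 - -4 = 7
Det delta = entry_delta * cofactor = 7 * -2 = -14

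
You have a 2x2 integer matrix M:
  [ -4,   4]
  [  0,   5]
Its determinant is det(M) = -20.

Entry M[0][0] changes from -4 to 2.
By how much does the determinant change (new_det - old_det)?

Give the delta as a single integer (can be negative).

Cofactor C_00 = 5
Entry delta = 2 - -4 = 6
Det delta = entry_delta * cofactor = 6 * 5 = 30

Answer: 30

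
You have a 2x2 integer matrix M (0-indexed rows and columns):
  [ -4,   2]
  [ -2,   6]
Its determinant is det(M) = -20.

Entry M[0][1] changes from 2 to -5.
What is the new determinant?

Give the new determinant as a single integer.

det is linear in row 0: changing M[0][1] by delta changes det by delta * cofactor(0,1).
Cofactor C_01 = (-1)^(0+1) * minor(0,1) = 2
Entry delta = -5 - 2 = -7
Det delta = -7 * 2 = -14
New det = -20 + -14 = -34

Answer: -34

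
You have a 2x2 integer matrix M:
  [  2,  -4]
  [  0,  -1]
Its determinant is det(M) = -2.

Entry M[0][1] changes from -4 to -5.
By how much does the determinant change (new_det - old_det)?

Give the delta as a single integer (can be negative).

Cofactor C_01 = 0
Entry delta = -5 - -4 = -1
Det delta = entry_delta * cofactor = -1 * 0 = 0

Answer: 0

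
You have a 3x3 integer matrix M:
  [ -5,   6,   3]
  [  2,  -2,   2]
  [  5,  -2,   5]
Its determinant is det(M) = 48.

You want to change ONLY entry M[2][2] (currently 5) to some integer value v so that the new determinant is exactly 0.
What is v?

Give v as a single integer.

det is linear in entry M[2][2]: det = old_det + (v - 5) * C_22
Cofactor C_22 = -2
Want det = 0: 48 + (v - 5) * -2 = 0
  (v - 5) = -48 / -2 = 24
  v = 5 + (24) = 29

Answer: 29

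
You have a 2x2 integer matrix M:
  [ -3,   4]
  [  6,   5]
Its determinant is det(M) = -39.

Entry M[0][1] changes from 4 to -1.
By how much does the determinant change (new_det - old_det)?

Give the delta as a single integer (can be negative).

Cofactor C_01 = -6
Entry delta = -1 - 4 = -5
Det delta = entry_delta * cofactor = -5 * -6 = 30

Answer: 30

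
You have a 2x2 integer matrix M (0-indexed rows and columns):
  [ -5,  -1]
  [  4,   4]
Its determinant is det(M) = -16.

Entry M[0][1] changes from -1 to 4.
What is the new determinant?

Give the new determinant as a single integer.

Answer: -36

Derivation:
det is linear in row 0: changing M[0][1] by delta changes det by delta * cofactor(0,1).
Cofactor C_01 = (-1)^(0+1) * minor(0,1) = -4
Entry delta = 4 - -1 = 5
Det delta = 5 * -4 = -20
New det = -16 + -20 = -36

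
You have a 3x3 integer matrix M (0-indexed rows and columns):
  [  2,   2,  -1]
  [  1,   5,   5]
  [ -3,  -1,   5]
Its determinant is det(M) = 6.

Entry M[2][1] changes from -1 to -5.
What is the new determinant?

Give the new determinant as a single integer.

det is linear in row 2: changing M[2][1] by delta changes det by delta * cofactor(2,1).
Cofactor C_21 = (-1)^(2+1) * minor(2,1) = -11
Entry delta = -5 - -1 = -4
Det delta = -4 * -11 = 44
New det = 6 + 44 = 50

Answer: 50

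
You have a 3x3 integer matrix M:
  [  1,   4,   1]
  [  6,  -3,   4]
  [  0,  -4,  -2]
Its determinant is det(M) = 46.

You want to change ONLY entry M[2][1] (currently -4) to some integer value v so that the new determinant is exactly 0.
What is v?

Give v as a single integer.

Answer: -27

Derivation:
det is linear in entry M[2][1]: det = old_det + (v - -4) * C_21
Cofactor C_21 = 2
Want det = 0: 46 + (v - -4) * 2 = 0
  (v - -4) = -46 / 2 = -23
  v = -4 + (-23) = -27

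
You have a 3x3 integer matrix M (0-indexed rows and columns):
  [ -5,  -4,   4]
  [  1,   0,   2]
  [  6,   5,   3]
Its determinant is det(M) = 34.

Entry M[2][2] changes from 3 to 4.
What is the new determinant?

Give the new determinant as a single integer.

Answer: 38

Derivation:
det is linear in row 2: changing M[2][2] by delta changes det by delta * cofactor(2,2).
Cofactor C_22 = (-1)^(2+2) * minor(2,2) = 4
Entry delta = 4 - 3 = 1
Det delta = 1 * 4 = 4
New det = 34 + 4 = 38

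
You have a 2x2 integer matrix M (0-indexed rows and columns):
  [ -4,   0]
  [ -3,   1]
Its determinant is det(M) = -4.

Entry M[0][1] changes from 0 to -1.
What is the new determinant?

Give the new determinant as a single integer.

det is linear in row 0: changing M[0][1] by delta changes det by delta * cofactor(0,1).
Cofactor C_01 = (-1)^(0+1) * minor(0,1) = 3
Entry delta = -1 - 0 = -1
Det delta = -1 * 3 = -3
New det = -4 + -3 = -7

Answer: -7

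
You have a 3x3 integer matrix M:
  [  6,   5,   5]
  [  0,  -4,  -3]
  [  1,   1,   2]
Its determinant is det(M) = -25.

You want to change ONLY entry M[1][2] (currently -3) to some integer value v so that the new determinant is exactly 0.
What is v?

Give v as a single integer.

det is linear in entry M[1][2]: det = old_det + (v - -3) * C_12
Cofactor C_12 = -1
Want det = 0: -25 + (v - -3) * -1 = 0
  (v - -3) = 25 / -1 = -25
  v = -3 + (-25) = -28

Answer: -28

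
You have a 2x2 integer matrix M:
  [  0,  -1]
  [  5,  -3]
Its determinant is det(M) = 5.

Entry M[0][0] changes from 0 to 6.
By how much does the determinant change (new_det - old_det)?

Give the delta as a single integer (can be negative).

Cofactor C_00 = -3
Entry delta = 6 - 0 = 6
Det delta = entry_delta * cofactor = 6 * -3 = -18

Answer: -18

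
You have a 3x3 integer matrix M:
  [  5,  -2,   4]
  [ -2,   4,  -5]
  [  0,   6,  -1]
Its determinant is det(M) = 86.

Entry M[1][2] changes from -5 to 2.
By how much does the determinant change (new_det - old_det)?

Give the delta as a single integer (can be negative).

Answer: -210

Derivation:
Cofactor C_12 = -30
Entry delta = 2 - -5 = 7
Det delta = entry_delta * cofactor = 7 * -30 = -210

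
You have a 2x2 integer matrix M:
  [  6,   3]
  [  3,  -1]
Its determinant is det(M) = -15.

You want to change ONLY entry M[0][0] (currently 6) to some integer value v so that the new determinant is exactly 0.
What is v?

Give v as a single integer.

Answer: -9

Derivation:
det is linear in entry M[0][0]: det = old_det + (v - 6) * C_00
Cofactor C_00 = -1
Want det = 0: -15 + (v - 6) * -1 = 0
  (v - 6) = 15 / -1 = -15
  v = 6 + (-15) = -9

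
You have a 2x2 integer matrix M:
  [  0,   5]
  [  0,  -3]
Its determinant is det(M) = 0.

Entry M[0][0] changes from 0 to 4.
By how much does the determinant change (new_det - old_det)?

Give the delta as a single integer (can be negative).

Cofactor C_00 = -3
Entry delta = 4 - 0 = 4
Det delta = entry_delta * cofactor = 4 * -3 = -12

Answer: -12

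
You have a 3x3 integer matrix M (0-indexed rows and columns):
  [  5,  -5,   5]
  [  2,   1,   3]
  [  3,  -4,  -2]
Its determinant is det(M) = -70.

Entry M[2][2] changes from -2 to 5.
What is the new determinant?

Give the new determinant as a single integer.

det is linear in row 2: changing M[2][2] by delta changes det by delta * cofactor(2,2).
Cofactor C_22 = (-1)^(2+2) * minor(2,2) = 15
Entry delta = 5 - -2 = 7
Det delta = 7 * 15 = 105
New det = -70 + 105 = 35

Answer: 35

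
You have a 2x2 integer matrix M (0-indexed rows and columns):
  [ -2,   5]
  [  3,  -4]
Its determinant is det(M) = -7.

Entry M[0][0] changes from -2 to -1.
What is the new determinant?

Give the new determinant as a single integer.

Answer: -11

Derivation:
det is linear in row 0: changing M[0][0] by delta changes det by delta * cofactor(0,0).
Cofactor C_00 = (-1)^(0+0) * minor(0,0) = -4
Entry delta = -1 - -2 = 1
Det delta = 1 * -4 = -4
New det = -7 + -4 = -11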